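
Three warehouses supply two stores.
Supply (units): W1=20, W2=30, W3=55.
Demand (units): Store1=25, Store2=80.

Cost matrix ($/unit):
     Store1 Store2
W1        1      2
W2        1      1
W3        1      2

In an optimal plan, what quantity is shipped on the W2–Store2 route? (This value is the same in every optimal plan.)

The minimum-cost plan:
  W1–Store2: 20 × $2 = $40
  W2–Store2: 30 × $1 = $30
  W3–Store1: 25 × $1 = $25
  W3–Store2: 30 × $2 = $60
Total cost = $155.
So W2→Store2 carries 30 units.

30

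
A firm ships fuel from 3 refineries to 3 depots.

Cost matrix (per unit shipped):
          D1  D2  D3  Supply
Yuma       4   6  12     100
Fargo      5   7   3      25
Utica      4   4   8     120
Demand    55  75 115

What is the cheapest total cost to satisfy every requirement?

One minimum-cost allocation:
  Yuma–D1: 55 kL
  Yuma–D2: 45 kL
  Fargo–D3: 25 kL
  Utica–D2: 30 kL
  Utica–D3: 90 kL
Total cost = 1405.

1405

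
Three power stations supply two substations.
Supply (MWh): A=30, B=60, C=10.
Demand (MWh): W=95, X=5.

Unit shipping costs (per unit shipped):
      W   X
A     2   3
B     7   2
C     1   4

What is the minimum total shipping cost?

Optimal allocation:
  A->W: 30 MWh
  B->W: 55 MWh
  B->X: 5 MWh
  C->W: 10 MWh
Total cost = 465.

465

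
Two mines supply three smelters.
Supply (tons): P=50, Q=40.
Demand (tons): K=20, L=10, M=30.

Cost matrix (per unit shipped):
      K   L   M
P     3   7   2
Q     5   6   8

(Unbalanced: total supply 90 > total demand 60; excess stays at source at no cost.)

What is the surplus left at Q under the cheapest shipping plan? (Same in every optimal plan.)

Minimum-cost shipments:
  P->K: 20 × 3 = 60
  P->M: 30 × 2 = 60
  Q->L: 10 × 6 = 60
Total cost = 180.
Q ships 10 of its 40, leaving 30.

30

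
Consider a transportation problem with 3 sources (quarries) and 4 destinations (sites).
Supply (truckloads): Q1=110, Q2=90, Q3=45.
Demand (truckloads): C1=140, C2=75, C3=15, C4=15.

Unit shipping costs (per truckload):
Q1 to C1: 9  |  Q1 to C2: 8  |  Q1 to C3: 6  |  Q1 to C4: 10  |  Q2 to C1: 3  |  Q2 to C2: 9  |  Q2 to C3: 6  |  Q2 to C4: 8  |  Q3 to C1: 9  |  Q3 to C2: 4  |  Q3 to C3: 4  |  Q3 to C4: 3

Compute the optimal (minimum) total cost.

1335

One minimum-cost allocation:
  Q1→C1: 50 truckloads
  Q1→C2: 45 truckloads
  Q1→C3: 15 truckloads
  Q2→C1: 90 truckloads
  Q3→C2: 30 truckloads
  Q3→C4: 15 truckloads
Total cost = 1335.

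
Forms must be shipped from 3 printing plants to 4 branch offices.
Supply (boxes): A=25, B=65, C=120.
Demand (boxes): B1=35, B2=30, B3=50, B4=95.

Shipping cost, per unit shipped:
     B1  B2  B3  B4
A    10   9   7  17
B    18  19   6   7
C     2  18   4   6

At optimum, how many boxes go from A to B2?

25

Optimal shipments:
  A→B2: 25 × 9 = 225
  B→B2: 5 × 19 = 95
  B→B4: 60 × 7 = 420
  C→B1: 35 × 2 = 70
  C→B3: 50 × 4 = 200
  C→B4: 35 × 6 = 210
Total cost = 1220.
So A→B2 carries 25 boxes.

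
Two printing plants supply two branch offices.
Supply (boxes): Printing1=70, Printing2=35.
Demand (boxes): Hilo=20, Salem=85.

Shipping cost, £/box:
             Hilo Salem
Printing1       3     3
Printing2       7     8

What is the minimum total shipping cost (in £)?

A cheapest plan:
  Printing1–Salem: 70 boxes
  Printing2–Hilo: 20 boxes
  Printing2–Salem: 15 boxes
Total cost = £470.

470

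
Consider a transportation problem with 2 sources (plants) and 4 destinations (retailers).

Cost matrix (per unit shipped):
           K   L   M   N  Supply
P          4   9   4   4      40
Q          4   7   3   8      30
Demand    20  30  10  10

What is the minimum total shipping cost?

370

One minimum-cost allocation:
  P→K: 20 × 4 = 80
  P→M: 10 × 4 = 40
  P→N: 10 × 4 = 40
  Q→L: 30 × 7 = 210
Total = 80 + 40 + 40 + 210 = 370.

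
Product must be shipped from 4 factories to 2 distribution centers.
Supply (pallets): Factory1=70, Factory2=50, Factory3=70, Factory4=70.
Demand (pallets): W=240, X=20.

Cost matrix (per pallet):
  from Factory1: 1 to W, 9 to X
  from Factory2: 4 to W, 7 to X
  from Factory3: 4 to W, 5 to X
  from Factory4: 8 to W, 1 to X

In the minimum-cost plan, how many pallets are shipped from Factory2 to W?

Solving gives:
  Factory1 to W: 70 pallets
  Factory2 to W: 50 pallets
  Factory3 to W: 70 pallets
  Factory4 to W: 50 pallets
  Factory4 to X: 20 pallets
Total cost = 970.
So Factory2→W carries 50 pallets.

50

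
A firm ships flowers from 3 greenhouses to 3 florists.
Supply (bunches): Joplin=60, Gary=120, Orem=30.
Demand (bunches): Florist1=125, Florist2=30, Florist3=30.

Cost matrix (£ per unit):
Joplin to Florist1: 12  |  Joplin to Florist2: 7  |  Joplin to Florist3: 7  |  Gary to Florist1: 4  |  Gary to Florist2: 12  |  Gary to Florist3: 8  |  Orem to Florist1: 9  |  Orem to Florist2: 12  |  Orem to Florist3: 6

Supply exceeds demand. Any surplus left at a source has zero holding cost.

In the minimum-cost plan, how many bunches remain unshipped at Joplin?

Minimum-cost shipments:
  Joplin->Florist2: 30 × £7 = £210
  Joplin->Florist3: 5 × £7 = £35
  Gary->Florist1: 120 × £4 = £480
  Orem->Florist1: 5 × £9 = £45
  Orem->Florist3: 25 × £6 = £150
Total cost = £920.
Joplin ships 35 of its 60, leaving 25.

25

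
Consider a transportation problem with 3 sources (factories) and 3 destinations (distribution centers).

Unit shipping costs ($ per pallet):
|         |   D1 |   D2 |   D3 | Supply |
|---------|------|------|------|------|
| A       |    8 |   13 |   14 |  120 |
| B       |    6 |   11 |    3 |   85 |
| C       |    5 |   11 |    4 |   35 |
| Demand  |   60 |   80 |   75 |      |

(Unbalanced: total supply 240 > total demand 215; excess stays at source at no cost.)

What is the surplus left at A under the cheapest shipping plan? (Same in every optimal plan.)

25

Minimum-cost shipments:
  A–D1: 15 × $8 = $120
  A–D2: 80 × $13 = $1040
  B–D1: 10 × $6 = $60
  B–D3: 75 × $3 = $225
  C–D1: 35 × $5 = $175
Total cost = $1620.
A ships 95 of its 120, leaving 25.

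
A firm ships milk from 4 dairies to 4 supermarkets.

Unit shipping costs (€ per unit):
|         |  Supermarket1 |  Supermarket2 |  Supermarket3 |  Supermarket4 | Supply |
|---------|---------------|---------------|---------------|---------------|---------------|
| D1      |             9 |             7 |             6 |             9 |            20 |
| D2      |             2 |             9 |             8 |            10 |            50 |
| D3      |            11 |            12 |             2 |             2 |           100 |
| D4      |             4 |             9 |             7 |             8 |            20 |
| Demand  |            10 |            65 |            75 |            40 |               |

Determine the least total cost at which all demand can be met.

A cheapest plan:
  D1->Supermarket2: 20 × €7 = €140
  D2->Supermarket1: 10 × €2 = €20
  D2->Supermarket2: 40 × €9 = €360
  D3->Supermarket3: 60 × €2 = €120
  D3->Supermarket4: 40 × €2 = €80
  D4->Supermarket2: 5 × €9 = €45
  D4->Supermarket3: 15 × €7 = €105
Total = 140 + 20 + 360 + 120 + 80 + 45 + 105 = €870.
(Supply check: D1 ships 20; D2 ships 50; D3 ships 100; D4 ships 20.)

870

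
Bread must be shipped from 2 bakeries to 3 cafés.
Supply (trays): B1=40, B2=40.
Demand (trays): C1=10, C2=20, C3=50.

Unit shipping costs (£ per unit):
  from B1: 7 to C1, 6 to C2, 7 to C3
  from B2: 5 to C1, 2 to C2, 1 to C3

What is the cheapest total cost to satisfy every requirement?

One minimum-cost allocation:
  B1 to C1: 10 × £7 = £70
  B1 to C2: 20 × £6 = £120
  B1 to C3: 10 × £7 = £70
  B2 to C3: 40 × £1 = £40
Total = 70 + 120 + 70 + 40 = £300.
(Supply check: B1 ships 40; B2 ships 40.)

300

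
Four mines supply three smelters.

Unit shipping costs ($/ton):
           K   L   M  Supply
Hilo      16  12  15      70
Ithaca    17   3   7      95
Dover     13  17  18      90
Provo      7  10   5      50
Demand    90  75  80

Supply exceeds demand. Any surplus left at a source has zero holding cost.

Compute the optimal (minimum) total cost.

1935

A cheapest plan:
  Hilo->M: 10 tons
  Ithaca->L: 75 tons
  Ithaca->M: 20 tons
  Dover->K: 90 tons
  Provo->M: 50 tons
Total cost = $1935.
(Supply check: Hilo ships 10; Ithaca ships 95; Dover ships 90; Provo ships 50.)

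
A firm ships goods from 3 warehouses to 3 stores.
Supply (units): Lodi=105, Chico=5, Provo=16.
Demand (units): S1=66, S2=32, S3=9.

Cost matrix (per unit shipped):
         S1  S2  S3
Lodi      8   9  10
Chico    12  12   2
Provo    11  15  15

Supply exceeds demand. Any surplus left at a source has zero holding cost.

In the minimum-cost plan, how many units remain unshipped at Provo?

16

An optimal plan:
  Lodi->S1: 66 × 8 = 528
  Lodi->S2: 32 × 9 = 288
  Lodi->S3: 4 × 10 = 40
  Chico->S3: 5 × 2 = 10
Total cost = 866.
Provo ships 0 of its 16, leaving 16.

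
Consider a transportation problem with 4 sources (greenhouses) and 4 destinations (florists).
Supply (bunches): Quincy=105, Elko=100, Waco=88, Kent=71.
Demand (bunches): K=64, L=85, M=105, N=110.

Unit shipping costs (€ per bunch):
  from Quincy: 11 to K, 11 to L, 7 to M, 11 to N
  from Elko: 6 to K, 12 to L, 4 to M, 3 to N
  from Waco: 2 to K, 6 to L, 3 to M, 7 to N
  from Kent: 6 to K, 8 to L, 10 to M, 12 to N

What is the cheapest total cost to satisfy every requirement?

1885

A cheapest plan:
  Quincy→M: 95 bunches
  Quincy→N: 10 bunches
  Elko→N: 100 bunches
  Waco→K: 64 bunches
  Waco→L: 14 bunches
  Waco→M: 10 bunches
  Kent→L: 71 bunches
Total cost = €1885.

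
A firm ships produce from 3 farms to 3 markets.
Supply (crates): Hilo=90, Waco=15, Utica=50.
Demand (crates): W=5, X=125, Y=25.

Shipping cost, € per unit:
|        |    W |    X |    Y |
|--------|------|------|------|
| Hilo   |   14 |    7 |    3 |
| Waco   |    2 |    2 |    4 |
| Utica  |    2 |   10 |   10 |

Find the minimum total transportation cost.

1020

An optimal shipping plan:
  Hilo to X: 65 × €7 = €455
  Hilo to Y: 25 × €3 = €75
  Waco to X: 15 × €2 = €30
  Utica to W: 5 × €2 = €10
  Utica to X: 45 × €10 = €450
Total = 455 + 75 + 30 + 10 + 450 = €1020.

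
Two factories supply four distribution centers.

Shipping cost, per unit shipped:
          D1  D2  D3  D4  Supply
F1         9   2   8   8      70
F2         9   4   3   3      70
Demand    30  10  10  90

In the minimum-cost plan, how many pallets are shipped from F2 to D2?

0

Optimal shipments:
  F1 to D1: 30 × 9 = 270
  F1 to D2: 10 × 2 = 20
  F1 to D3: 10 × 8 = 80
  F1 to D4: 20 × 8 = 160
  F2 to D4: 70 × 3 = 210
Total cost = 740.
The route F2→D2 is not used.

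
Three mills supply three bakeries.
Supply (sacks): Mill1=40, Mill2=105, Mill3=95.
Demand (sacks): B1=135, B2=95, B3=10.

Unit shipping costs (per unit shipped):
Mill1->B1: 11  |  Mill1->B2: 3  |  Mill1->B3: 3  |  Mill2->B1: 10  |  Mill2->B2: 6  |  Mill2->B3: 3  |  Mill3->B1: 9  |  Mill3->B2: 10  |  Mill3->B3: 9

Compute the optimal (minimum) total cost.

One minimum-cost allocation:
  Mill1 to B2: 40 × 3 = 120
  Mill2 to B1: 40 × 10 = 400
  Mill2 to B2: 55 × 6 = 330
  Mill2 to B3: 10 × 3 = 30
  Mill3 to B1: 95 × 9 = 855
Total = 120 + 400 + 330 + 30 + 855 = 1735.

1735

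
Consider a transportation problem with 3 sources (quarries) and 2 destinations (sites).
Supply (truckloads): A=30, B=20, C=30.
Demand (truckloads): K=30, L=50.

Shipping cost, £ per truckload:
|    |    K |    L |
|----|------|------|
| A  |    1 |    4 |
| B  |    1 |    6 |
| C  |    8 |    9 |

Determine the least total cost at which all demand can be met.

380

A cheapest plan:
  A to K: 10 × £1 = £10
  A to L: 20 × £4 = £80
  B to K: 20 × £1 = £20
  C to L: 30 × £9 = £270
Total = 10 + 80 + 20 + 270 = £380.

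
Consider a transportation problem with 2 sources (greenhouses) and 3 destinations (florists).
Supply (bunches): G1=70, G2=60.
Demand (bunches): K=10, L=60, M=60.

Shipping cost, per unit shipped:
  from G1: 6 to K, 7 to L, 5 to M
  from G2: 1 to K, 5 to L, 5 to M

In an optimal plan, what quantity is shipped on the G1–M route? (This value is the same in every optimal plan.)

Optimal shipments:
  G1->L: 10 × 7 = 70
  G1->M: 60 × 5 = 300
  G2->K: 10 × 1 = 10
  G2->L: 50 × 5 = 250
Total cost = 630.
So G1→M carries 60 bunches.

60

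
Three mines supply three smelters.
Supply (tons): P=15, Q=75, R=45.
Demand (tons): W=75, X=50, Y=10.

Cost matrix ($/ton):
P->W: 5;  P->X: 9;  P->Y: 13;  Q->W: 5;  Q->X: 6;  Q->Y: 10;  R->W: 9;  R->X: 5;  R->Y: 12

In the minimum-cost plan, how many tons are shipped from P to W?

The minimum-cost plan:
  P–W: 15 × $5 = $75
  Q–W: 60 × $5 = $300
  Q–X: 5 × $6 = $30
  Q–Y: 10 × $10 = $100
  R–X: 45 × $5 = $225
Total cost = $730.
So P→W carries 15 tons.

15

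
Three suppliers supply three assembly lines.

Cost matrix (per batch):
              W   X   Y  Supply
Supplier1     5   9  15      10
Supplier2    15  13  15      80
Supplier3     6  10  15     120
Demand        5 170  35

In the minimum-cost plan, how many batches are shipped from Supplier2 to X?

Solving gives:
  Supplier1–X: 10 × 9 = 90
  Supplier2–X: 45 × 13 = 585
  Supplier2–Y: 35 × 15 = 525
  Supplier3–W: 5 × 6 = 30
  Supplier3–X: 115 × 10 = 1150
Total cost = 2380.
So Supplier2→X carries 45 batches.

45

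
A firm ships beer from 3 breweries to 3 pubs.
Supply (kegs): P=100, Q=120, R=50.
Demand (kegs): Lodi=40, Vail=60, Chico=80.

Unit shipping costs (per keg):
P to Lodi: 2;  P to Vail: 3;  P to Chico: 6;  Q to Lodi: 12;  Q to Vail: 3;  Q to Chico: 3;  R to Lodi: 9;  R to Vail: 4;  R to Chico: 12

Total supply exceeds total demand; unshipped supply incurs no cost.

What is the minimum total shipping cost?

A cheapest plan:
  P–Lodi: 40 × 2 = 80
  P–Vail: 60 × 3 = 180
  Q–Chico: 80 × 3 = 240
Total = 80 + 180 + 240 = 500.

500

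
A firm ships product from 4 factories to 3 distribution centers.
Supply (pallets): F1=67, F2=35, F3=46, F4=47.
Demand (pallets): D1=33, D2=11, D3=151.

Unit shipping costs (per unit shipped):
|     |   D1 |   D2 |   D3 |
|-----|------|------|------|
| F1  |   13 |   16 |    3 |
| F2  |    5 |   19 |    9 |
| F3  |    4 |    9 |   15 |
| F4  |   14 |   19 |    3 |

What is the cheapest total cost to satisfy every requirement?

918

Optimal allocation:
  F1->D3: 67 × 3 = 201
  F2->D3: 35 × 9 = 315
  F3->D1: 33 × 4 = 132
  F3->D2: 11 × 9 = 99
  F3->D3: 2 × 15 = 30
  F4->D3: 47 × 3 = 141
Total = 201 + 315 + 132 + 99 + 30 + 141 = 918.
(Supply check: F1 ships 67; F2 ships 35; F3 ships 46; F4 ships 47.)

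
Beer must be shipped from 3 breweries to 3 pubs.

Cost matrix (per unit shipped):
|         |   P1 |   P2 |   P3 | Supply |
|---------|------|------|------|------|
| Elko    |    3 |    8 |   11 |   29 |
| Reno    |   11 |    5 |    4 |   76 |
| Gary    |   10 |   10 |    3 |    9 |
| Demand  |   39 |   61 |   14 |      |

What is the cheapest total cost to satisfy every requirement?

549

Optimal allocation:
  Elko->P1: 29 × 3 = 87
  Reno->P1: 10 × 11 = 110
  Reno->P2: 61 × 5 = 305
  Reno->P3: 5 × 4 = 20
  Gary->P3: 9 × 3 = 27
Total = 87 + 110 + 305 + 20 + 27 = 549.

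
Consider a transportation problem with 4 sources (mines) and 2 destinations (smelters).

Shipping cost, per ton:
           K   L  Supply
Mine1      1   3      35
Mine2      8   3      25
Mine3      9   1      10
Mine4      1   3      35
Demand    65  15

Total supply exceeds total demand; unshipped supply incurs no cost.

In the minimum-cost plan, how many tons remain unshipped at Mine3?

0

Minimum-cost shipments:
  Mine1→K: 30 tons
  Mine1→L: 5 tons
  Mine3→L: 10 tons
  Mine4→K: 35 tons
Total cost = 90.
Mine3 ships 10 of its 10, leaving 0.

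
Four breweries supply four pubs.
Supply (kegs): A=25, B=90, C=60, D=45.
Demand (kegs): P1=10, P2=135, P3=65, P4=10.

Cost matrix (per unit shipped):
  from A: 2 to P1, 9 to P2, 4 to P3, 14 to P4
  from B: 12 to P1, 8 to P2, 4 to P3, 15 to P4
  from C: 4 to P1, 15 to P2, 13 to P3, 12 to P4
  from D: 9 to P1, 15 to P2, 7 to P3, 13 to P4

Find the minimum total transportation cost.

1920

One minimum-cost allocation:
  A→P2: 5 × 9 = 45
  A→P3: 20 × 4 = 80
  B→P2: 90 × 8 = 720
  C→P1: 10 × 4 = 40
  C→P2: 40 × 15 = 600
  C→P4: 10 × 12 = 120
  D→P3: 45 × 7 = 315
Total = 45 + 80 + 720 + 40 + 600 + 120 + 315 = 1920.
(Supply check: A ships 25; B ships 90; C ships 60; D ships 45.)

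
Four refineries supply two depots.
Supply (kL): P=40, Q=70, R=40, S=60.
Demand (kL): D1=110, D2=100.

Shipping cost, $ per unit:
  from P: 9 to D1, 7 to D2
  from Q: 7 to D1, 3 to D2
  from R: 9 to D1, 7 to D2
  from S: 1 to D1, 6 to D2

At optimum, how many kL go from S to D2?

The minimum-cost plan:
  P→D1: 40 × $9 = $360
  Q→D2: 70 × $3 = $210
  R→D1: 10 × $9 = $90
  R→D2: 30 × $7 = $210
  S→D1: 60 × $1 = $60
Total cost = $930.
The route S→D2 is not used.

0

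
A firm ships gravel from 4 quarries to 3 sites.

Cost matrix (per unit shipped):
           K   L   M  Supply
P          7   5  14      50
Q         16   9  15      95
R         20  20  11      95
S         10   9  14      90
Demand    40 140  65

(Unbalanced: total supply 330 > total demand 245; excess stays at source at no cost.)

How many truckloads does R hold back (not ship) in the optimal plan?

30

Minimum-cost shipments:
  P→L: 50 truckloads
  Q→L: 40 truckloads
  R→M: 65 truckloads
  S→K: 40 truckloads
  S→L: 50 truckloads
Total cost = 2175.
R ships 65 of its 95, leaving 30.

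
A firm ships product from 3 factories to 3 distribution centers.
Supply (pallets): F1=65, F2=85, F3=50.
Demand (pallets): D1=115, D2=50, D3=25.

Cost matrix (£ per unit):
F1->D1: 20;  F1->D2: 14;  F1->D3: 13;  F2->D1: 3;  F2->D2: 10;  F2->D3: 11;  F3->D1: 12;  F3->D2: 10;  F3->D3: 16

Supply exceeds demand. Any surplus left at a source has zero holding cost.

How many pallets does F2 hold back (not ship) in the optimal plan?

0

An optimal plan:
  F1→D2: 30 pallets
  F1→D3: 25 pallets
  F2→D1: 85 pallets
  F3→D1: 30 pallets
  F3→D2: 20 pallets
Total cost = £1560.
F2 ships 85 of its 85, leaving 0.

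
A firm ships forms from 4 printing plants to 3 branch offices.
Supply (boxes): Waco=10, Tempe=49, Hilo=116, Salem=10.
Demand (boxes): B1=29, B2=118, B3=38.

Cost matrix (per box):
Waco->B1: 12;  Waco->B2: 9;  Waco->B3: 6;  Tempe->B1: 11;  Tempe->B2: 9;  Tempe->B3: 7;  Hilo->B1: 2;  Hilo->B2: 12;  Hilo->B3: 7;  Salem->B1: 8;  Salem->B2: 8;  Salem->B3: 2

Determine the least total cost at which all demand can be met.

1513

A cheapest plan:
  Waco to B2: 10 × 9 = 90
  Tempe to B2: 49 × 9 = 441
  Hilo to B1: 29 × 2 = 58
  Hilo to B2: 59 × 12 = 708
  Hilo to B3: 28 × 7 = 196
  Salem to B3: 10 × 2 = 20
Total = 90 + 441 + 58 + 708 + 196 + 20 = 1513.
(Supply check: Waco ships 10; Tempe ships 49; Hilo ships 116; Salem ships 10.)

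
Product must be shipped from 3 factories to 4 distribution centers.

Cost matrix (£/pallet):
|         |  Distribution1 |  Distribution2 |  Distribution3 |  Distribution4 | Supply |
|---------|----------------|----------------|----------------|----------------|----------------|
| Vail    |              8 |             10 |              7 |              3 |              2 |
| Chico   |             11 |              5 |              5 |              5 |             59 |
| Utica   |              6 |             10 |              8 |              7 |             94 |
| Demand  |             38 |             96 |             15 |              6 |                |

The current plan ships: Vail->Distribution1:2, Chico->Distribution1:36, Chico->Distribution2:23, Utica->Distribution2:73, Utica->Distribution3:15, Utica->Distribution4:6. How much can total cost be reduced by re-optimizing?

372

Current plan cost = 2·8 + 36·11 + 23·5 + 73·10 + 15·8 + 6·7 = £1419.
Optimal plan:
  Vail→Distribution4: 2 × £3 = £6
  Chico→Distribution2: 59 × £5 = £295
  Utica→Distribution1: 38 × £6 = £228
  Utica→Distribution2: 37 × £10 = £370
  Utica→Distribution3: 15 × £8 = £120
  Utica→Distribution4: 4 × £7 = £28
Optimal cost = £1047.
Saving = 1419 − 1047 = £372.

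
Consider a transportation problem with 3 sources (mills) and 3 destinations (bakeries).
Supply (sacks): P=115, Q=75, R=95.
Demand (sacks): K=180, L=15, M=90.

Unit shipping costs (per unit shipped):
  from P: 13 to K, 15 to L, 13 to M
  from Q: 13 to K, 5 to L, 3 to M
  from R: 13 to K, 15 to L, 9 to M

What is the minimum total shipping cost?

2865

Optimal allocation:
  P–K: 115 × 13 = 1495
  Q–L: 15 × 5 = 75
  Q–M: 60 × 3 = 180
  R–K: 65 × 13 = 845
  R–M: 30 × 9 = 270
Total = 1495 + 75 + 180 + 845 + 270 = 2865.
(Supply check: P ships 115; Q ships 75; R ships 95.)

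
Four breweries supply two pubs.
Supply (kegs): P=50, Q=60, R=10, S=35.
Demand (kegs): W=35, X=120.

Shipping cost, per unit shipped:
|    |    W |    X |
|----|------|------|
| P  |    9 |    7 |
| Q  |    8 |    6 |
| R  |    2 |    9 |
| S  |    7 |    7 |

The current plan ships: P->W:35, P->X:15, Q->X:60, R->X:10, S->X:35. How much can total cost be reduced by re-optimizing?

140

Current plan cost = 35·9 + 15·7 + 60·6 + 10·9 + 35·7 = 1115.
Optimal plan:
  P->X: 50 kegs
  Q->X: 60 kegs
  R->W: 10 kegs
  S->W: 25 kegs
  S->X: 10 kegs
Optimal cost = 975.
Saving = 1115 − 975 = 140.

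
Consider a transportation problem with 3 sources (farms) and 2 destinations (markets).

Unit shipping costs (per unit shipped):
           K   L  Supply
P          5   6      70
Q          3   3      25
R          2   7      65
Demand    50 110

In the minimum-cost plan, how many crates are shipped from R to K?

50

Solving gives:
  P->L: 70 crates
  Q->L: 25 crates
  R->K: 50 crates
  R->L: 15 crates
Total cost = 700.
So R→K carries 50 crates.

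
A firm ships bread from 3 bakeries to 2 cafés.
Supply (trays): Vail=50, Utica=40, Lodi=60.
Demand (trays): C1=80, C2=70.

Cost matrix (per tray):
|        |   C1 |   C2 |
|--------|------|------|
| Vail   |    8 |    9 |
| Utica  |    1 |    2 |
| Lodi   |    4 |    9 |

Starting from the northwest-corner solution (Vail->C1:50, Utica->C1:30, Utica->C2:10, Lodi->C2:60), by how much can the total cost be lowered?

240

Current plan cost = 50·8 + 30·1 + 10·2 + 60·9 = 990.
Optimal plan:
  Vail–C1: 20 trays
  Vail–C2: 30 trays
  Utica–C2: 40 trays
  Lodi–C1: 60 trays
Optimal cost = 750.
Saving = 990 − 750 = 240.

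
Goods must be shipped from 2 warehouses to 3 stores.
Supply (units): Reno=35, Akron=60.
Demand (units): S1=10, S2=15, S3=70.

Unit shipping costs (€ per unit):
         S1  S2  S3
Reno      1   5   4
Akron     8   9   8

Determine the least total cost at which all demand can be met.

605

An optimal shipping plan:
  Reno→S1: 10 × €1 = €10
  Reno→S2: 15 × €5 = €75
  Reno→S3: 10 × €4 = €40
  Akron→S3: 60 × €8 = €480
Total = 10 + 75 + 40 + 480 = €605.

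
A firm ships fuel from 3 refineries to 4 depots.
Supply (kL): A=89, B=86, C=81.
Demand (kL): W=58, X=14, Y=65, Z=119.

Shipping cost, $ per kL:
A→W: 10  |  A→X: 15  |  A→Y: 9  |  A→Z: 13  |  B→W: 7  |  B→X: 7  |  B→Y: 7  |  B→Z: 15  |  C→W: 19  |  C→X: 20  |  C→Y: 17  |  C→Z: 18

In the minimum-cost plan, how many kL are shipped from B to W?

Solving gives:
  A→Y: 51 × $9 = $459
  A→Z: 38 × $13 = $494
  B→W: 58 × $7 = $406
  B→X: 14 × $7 = $98
  B→Y: 14 × $7 = $98
  C→Z: 81 × $18 = $1458
Total cost = $3013.
So B→W carries 58 kL.

58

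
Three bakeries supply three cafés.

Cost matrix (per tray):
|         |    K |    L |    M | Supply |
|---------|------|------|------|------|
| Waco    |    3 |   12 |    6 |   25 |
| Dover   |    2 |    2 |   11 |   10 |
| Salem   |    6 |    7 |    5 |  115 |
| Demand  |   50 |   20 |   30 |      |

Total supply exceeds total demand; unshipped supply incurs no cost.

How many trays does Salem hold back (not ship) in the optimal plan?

An optimal plan:
  Waco->K: 25 trays
  Dover->L: 10 trays
  Salem->K: 25 trays
  Salem->L: 10 trays
  Salem->M: 30 trays
Total cost = 465.
Salem ships 65 of its 115, leaving 50.

50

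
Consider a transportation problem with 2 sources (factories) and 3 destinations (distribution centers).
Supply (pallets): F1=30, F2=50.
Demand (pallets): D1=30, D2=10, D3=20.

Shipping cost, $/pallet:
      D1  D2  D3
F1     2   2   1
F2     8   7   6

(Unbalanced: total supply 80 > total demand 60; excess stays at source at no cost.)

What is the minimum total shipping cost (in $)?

One minimum-cost allocation:
  F1->D1: 30 × $2 = $60
  F2->D2: 10 × $7 = $70
  F2->D3: 20 × $6 = $120
Total = 60 + 70 + 120 = $250.

250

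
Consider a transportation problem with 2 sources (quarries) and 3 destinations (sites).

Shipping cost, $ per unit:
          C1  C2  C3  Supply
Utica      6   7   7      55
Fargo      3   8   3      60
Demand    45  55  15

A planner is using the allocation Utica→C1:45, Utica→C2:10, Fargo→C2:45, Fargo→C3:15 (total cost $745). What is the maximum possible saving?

180

Current plan cost = 45·6 + 10·7 + 45·8 + 15·3 = $745.
Optimal plan:
  Utica→C2: 55 × $7 = $385
  Fargo→C1: 45 × $3 = $135
  Fargo→C3: 15 × $3 = $45
Optimal cost = $565.
Saving = 745 − 565 = $180.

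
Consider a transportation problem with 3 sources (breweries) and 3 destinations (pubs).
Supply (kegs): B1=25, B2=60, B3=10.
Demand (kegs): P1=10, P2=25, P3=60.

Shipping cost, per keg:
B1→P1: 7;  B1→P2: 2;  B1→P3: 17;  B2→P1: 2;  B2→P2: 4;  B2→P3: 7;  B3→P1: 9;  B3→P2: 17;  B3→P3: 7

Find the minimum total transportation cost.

490

One minimum-cost allocation:
  B1→P2: 25 × 2 = 50
  B2→P1: 10 × 2 = 20
  B2→P3: 50 × 7 = 350
  B3→P3: 10 × 7 = 70
Total = 50 + 20 + 350 + 70 = 490.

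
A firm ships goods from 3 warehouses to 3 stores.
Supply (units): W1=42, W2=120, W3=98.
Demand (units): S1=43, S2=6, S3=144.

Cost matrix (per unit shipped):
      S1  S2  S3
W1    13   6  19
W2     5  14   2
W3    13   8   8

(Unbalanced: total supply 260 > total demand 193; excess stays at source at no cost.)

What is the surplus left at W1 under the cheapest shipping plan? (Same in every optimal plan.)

Minimum-cost shipments:
  W1 to S2: 6 × 6 = 36
  W2 to S1: 43 × 5 = 215
  W2 to S3: 77 × 2 = 154
  W3 to S3: 67 × 8 = 536
Total cost = 941.
W1 ships 6 of its 42, leaving 36.

36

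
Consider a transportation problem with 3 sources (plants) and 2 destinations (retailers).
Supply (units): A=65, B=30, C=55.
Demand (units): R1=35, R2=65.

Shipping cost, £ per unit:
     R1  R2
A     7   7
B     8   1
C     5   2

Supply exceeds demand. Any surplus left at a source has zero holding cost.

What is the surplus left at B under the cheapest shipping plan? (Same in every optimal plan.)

0

Minimum-cost shipments:
  A→R1: 15 units
  B→R2: 30 units
  C→R1: 20 units
  C→R2: 35 units
Total cost = £305.
B ships 30 of its 30, leaving 0.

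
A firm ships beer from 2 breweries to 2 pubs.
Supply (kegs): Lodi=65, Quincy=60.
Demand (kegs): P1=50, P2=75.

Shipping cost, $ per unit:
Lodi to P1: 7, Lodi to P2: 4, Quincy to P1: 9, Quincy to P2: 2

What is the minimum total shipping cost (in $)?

A cheapest plan:
  Lodi→P1: 50 × $7 = $350
  Lodi→P2: 15 × $4 = $60
  Quincy→P2: 60 × $2 = $120
Total = 350 + 60 + 120 = $530.

530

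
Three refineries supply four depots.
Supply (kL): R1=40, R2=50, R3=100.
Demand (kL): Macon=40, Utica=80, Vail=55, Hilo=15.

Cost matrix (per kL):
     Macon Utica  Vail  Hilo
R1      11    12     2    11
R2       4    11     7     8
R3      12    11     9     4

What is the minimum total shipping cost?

One minimum-cost allocation:
  R1 to Vail: 40 × 2 = 80
  R2 to Macon: 40 × 4 = 160
  R2 to Vail: 10 × 7 = 70
  R3 to Utica: 80 × 11 = 880
  R3 to Vail: 5 × 9 = 45
  R3 to Hilo: 15 × 4 = 60
Total = 80 + 160 + 70 + 880 + 45 + 60 = 1295.

1295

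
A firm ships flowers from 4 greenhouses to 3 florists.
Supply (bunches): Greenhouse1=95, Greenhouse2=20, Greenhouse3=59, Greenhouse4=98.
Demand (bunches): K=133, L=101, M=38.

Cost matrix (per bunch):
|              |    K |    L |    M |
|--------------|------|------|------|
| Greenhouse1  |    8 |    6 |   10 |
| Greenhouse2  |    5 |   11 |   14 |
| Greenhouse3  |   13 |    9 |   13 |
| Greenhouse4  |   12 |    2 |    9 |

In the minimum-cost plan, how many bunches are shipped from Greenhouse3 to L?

3

Solving gives:
  Greenhouse1 to K: 95 × 8 = 760
  Greenhouse2 to K: 20 × 5 = 100
  Greenhouse3 to K: 18 × 13 = 234
  Greenhouse3 to L: 3 × 9 = 27
  Greenhouse3 to M: 38 × 13 = 494
  Greenhouse4 to L: 98 × 2 = 196
Total cost = 1811.
So Greenhouse3→L carries 3 bunches.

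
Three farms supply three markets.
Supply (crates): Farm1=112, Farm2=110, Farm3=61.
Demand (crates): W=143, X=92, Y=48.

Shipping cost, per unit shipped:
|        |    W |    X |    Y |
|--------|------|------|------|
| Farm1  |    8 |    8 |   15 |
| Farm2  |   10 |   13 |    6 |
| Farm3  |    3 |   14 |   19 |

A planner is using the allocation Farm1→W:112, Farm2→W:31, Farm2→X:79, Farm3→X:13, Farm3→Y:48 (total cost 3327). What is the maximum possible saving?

Current plan cost = 112·8 + 31·10 + 79·13 + 13·14 + 48·19 = 3327.
Optimal plan:
  Farm1->W: 20 × 8 = 160
  Farm1->X: 92 × 8 = 736
  Farm2->W: 62 × 10 = 620
  Farm2->Y: 48 × 6 = 288
  Farm3->W: 61 × 3 = 183
Optimal cost = 1987.
Saving = 3327 − 1987 = 1340.

1340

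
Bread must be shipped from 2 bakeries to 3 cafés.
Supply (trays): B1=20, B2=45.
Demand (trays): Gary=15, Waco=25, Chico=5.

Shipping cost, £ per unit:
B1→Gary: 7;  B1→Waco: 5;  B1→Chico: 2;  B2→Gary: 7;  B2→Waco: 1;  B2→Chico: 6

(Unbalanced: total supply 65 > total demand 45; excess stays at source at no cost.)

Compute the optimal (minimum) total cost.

An optimal shipping plan:
  B1 to Gary: 15 × £7 = £105
  B1 to Chico: 5 × £2 = £10
  B2 to Waco: 25 × £1 = £25
Total = 105 + 10 + 25 = £140.

140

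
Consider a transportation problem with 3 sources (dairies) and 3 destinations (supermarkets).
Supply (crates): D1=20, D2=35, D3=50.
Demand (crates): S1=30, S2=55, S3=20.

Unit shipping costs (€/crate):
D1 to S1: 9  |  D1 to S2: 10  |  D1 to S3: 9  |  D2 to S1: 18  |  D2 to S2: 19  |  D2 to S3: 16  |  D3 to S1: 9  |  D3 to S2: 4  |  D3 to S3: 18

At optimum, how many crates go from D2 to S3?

20

Solving gives:
  D1->S1: 15 crates
  D1->S2: 5 crates
  D2->S1: 15 crates
  D2->S3: 20 crates
  D3->S2: 50 crates
Total cost = €975.
So D2→S3 carries 20 crates.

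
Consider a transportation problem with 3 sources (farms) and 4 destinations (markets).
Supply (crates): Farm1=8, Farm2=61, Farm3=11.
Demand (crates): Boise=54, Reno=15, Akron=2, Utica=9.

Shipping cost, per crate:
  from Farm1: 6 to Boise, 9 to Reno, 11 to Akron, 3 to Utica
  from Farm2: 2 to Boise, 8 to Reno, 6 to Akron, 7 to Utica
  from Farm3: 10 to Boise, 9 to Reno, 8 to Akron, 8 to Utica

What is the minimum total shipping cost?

An optimal shipping plan:
  Farm1 to Utica: 8 × 3 = 24
  Farm2 to Boise: 54 × 2 = 108
  Farm2 to Reno: 5 × 8 = 40
  Farm2 to Akron: 2 × 6 = 12
  Farm3 to Reno: 10 × 9 = 90
  Farm3 to Utica: 1 × 8 = 8
Total = 24 + 108 + 40 + 12 + 90 + 8 = 282.

282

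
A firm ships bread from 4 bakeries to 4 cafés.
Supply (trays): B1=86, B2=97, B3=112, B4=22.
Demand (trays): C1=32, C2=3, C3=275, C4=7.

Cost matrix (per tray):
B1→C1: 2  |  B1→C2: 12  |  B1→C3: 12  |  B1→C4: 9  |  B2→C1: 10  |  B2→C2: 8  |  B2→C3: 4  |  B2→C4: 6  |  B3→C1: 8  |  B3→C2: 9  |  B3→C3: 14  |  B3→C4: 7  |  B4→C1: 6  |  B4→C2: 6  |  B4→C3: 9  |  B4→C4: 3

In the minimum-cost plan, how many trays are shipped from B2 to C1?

0

Solving gives:
  B1->C1: 32 × 2 = 64
  B1->C3: 54 × 12 = 648
  B2->C3: 97 × 4 = 388
  B3->C2: 3 × 9 = 27
  B3->C3: 102 × 14 = 1428
  B3->C4: 7 × 7 = 49
  B4->C3: 22 × 9 = 198
Total cost = 2802.
The route B2→C1 is not used.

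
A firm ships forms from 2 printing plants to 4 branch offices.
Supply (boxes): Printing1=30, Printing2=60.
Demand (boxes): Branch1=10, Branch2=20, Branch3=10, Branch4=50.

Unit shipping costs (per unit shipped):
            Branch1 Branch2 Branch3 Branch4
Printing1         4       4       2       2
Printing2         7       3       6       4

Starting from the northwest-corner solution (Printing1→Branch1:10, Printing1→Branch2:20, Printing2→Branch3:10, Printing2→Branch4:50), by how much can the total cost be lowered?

Current plan cost = 10·4 + 20·4 + 10·6 + 50·4 = 380.
Optimal plan:
  Printing1->Branch1: 10 × 4 = 40
  Printing1->Branch3: 10 × 2 = 20
  Printing1->Branch4: 10 × 2 = 20
  Printing2->Branch2: 20 × 3 = 60
  Printing2->Branch4: 40 × 4 = 160
Optimal cost = 300.
Saving = 380 − 300 = 80.

80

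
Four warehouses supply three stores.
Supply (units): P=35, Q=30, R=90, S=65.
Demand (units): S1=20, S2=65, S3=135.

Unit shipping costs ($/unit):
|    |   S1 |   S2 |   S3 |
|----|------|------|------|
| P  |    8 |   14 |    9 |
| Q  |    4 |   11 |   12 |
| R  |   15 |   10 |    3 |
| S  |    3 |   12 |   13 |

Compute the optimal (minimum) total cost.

One minimum-cost allocation:
  P->S3: 35 × $9 = $315
  Q->S2: 20 × $11 = $220
  Q->S3: 10 × $12 = $120
  R->S3: 90 × $3 = $270
  S->S1: 20 × $3 = $60
  S->S2: 45 × $12 = $540
Total = 315 + 220 + 120 + 270 + 60 + 540 = $1525.

1525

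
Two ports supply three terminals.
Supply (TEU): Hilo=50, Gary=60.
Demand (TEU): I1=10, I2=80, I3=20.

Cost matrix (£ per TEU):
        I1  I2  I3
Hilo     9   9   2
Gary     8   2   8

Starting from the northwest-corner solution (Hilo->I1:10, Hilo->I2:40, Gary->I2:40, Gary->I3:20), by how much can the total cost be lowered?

Current plan cost = 10·9 + 40·9 + 40·2 + 20·8 = £690.
Optimal plan:
  Hilo to I1: 10 × £9 = £90
  Hilo to I2: 20 × £9 = £180
  Hilo to I3: 20 × £2 = £40
  Gary to I2: 60 × £2 = £120
Optimal cost = £430.
Saving = 690 − 430 = £260.

260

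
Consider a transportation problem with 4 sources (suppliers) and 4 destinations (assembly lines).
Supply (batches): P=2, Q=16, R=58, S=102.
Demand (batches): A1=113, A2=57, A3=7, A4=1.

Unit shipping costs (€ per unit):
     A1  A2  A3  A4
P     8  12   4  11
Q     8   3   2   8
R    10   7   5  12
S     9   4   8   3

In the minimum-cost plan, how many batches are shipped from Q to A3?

Optimal shipments:
  P→A1: 2 × €8 = €16
  Q→A1: 9 × €8 = €72
  Q→A3: 7 × €2 = €14
  R→A1: 58 × €10 = €580
  S→A1: 44 × €9 = €396
  S→A2: 57 × €4 = €228
  S→A4: 1 × €3 = €3
Total cost = €1309.
So Q→A3 carries 7 batches.

7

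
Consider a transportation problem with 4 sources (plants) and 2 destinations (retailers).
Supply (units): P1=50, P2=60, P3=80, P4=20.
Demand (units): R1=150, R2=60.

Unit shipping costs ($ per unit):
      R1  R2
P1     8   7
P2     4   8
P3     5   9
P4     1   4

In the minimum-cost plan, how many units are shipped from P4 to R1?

10

Solving gives:
  P1 to R2: 50 × $7 = $350
  P2 to R1: 60 × $4 = $240
  P3 to R1: 80 × $5 = $400
  P4 to R1: 10 × $1 = $10
  P4 to R2: 10 × $4 = $40
Total cost = $1040.
So P4→R1 carries 10 units.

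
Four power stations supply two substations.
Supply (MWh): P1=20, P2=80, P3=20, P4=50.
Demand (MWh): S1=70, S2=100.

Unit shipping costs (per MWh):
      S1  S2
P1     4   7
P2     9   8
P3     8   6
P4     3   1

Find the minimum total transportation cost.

One minimum-cost allocation:
  P1 to S1: 20 × 4 = 80
  P2 to S1: 50 × 9 = 450
  P2 to S2: 30 × 8 = 240
  P3 to S2: 20 × 6 = 120
  P4 to S2: 50 × 1 = 50
Total = 80 + 450 + 240 + 120 + 50 = 940.
(Supply check: P1 ships 20; P2 ships 80; P3 ships 20; P4 ships 50.)

940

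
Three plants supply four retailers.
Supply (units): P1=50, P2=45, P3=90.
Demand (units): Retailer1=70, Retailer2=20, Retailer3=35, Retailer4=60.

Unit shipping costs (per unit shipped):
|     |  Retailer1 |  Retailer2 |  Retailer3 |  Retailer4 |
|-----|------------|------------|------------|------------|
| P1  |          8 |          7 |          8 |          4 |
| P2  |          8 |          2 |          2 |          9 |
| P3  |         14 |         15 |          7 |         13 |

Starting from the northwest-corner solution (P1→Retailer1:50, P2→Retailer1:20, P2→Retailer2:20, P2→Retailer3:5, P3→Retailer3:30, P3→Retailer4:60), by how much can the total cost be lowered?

Current plan cost = 50·8 + 20·8 + 20·2 + 5·2 + 30·7 + 60·13 = 1600.
Optimal plan:
  P1 to Retailer4: 50 × 4 = 200
  P2 to Retailer1: 25 × 8 = 200
  P2 to Retailer2: 20 × 2 = 40
  P3 to Retailer1: 45 × 14 = 630
  P3 to Retailer3: 35 × 7 = 245
  P3 to Retailer4: 10 × 13 = 130
Optimal cost = 1445.
Saving = 1600 − 1445 = 155.

155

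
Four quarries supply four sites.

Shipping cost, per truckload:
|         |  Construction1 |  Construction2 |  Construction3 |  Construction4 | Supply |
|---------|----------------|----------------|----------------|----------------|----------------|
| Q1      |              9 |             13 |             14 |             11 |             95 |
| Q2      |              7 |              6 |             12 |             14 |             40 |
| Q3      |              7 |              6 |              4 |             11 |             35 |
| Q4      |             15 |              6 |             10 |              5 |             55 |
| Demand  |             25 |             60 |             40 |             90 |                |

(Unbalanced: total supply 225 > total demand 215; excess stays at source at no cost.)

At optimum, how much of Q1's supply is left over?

An optimal plan:
  Q1 to Construction1: 25 × 9 = 225
  Q1 to Construction3: 5 × 14 = 70
  Q1 to Construction4: 55 × 11 = 605
  Q2 to Construction2: 40 × 6 = 240
  Q3 to Construction3: 35 × 4 = 140
  Q4 to Construction2: 20 × 6 = 120
  Q4 to Construction4: 35 × 5 = 175
Total cost = 1575.
Q1 ships 85 of its 95, leaving 10.

10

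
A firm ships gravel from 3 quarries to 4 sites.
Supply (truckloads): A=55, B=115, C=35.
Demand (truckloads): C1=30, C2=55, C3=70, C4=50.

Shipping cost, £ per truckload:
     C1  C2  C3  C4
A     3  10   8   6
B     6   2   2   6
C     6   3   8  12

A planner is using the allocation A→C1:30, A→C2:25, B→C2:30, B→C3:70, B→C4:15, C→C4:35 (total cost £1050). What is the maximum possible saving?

Current plan cost = 30·3 + 25·10 + 30·2 + 70·2 + 15·6 + 35·12 = £1050.
Optimal plan:
  A–C1: 30 × £3 = £90
  A–C4: 25 × £6 = £150
  B–C2: 20 × £2 = £40
  B–C3: 70 × £2 = £140
  B–C4: 25 × £6 = £150
  C–C2: 35 × £3 = £105
Optimal cost = £675.
Saving = 1050 − 675 = £375.

375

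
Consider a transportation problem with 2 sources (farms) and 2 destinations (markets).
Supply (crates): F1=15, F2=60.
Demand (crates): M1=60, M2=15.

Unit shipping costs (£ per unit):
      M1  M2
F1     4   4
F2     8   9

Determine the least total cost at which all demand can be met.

A cheapest plan:
  F1→M2: 15 crates
  F2→M1: 60 crates
Total cost = £540.

540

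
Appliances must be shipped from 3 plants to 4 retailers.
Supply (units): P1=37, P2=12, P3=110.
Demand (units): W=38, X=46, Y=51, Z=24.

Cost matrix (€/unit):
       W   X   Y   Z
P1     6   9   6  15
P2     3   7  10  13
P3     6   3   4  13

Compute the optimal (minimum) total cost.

An optimal shipping plan:
  P1–W: 26 × €6 = €156
  P1–Z: 11 × €15 = €165
  P2–W: 12 × €3 = €36
  P3–X: 46 × €3 = €138
  P3–Y: 51 × €4 = €204
  P3–Z: 13 × €13 = €169
Total = 156 + 165 + 36 + 138 + 204 + 169 = €868.
(Supply check: P1 ships 37; P2 ships 12; P3 ships 110.)

868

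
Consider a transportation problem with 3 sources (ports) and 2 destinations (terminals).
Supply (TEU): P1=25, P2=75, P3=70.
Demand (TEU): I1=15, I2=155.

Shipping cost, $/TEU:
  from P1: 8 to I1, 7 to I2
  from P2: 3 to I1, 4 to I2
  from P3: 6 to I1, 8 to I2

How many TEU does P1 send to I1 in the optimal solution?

The minimum-cost plan:
  P1→I2: 25 × $7 = $175
  P2→I2: 75 × $4 = $300
  P3→I1: 15 × $6 = $90
  P3→I2: 55 × $8 = $440
Total cost = $1005.
The route P1→I1 is not used.

0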